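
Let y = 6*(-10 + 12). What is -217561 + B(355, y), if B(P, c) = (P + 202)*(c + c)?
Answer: -204193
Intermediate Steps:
y = 12 (y = 6*2 = 12)
B(P, c) = 2*c*(202 + P) (B(P, c) = (202 + P)*(2*c) = 2*c*(202 + P))
-217561 + B(355, y) = -217561 + 2*12*(202 + 355) = -217561 + 2*12*557 = -217561 + 13368 = -204193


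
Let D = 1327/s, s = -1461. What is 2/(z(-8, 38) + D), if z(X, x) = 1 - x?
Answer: -1461/27692 ≈ -0.052759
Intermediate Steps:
D = -1327/1461 (D = 1327/(-1461) = 1327*(-1/1461) = -1327/1461 ≈ -0.90828)
2/(z(-8, 38) + D) = 2/((1 - 1*38) - 1327/1461) = 2/((1 - 38) - 1327/1461) = 2/(-37 - 1327/1461) = 2/(-55384/1461) = 2*(-1461/55384) = -1461/27692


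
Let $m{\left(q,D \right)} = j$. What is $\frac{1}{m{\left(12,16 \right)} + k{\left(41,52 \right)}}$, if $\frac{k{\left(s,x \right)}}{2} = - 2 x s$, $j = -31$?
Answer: $- \frac{1}{8559} \approx -0.00011684$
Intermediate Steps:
$m{\left(q,D \right)} = -31$
$k{\left(s,x \right)} = - 4 s x$ ($k{\left(s,x \right)} = 2 - 2 x s = 2 \left(- 2 s x\right) = - 4 s x$)
$\frac{1}{m{\left(12,16 \right)} + k{\left(41,52 \right)}} = \frac{1}{-31 - 164 \cdot 52} = \frac{1}{-31 - 8528} = \frac{1}{-8559} = - \frac{1}{8559}$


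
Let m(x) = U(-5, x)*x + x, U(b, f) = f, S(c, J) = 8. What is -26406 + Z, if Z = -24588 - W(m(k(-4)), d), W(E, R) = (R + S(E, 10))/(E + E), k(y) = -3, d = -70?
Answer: -305933/6 ≈ -50989.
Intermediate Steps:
m(x) = x + x² (m(x) = x*x + x = x² + x = x + x²)
W(E, R) = (8 + R)/(2*E) (W(E, R) = (R + 8)/(E + E) = (8 + R)/((2*E)) = (8 + R)*(1/(2*E)) = (8 + R)/(2*E))
Z = -147497/6 (Z = -24588 - (8 - 70)/(2*((-3*(1 - 3)))) = -24588 - (-62)/(2*((-3*(-2)))) = -24588 - (-62)/(2*6) = -24588 - 1*(-31/6) = -24588 + 31/6 = -147497/6 ≈ -24583.)
-26406 + Z = -26406 - 147497/6 = -305933/6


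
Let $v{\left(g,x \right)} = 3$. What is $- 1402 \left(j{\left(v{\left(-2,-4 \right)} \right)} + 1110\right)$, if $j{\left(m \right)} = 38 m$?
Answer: $-1716048$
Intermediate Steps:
$- 1402 \left(j{\left(v{\left(-2,-4 \right)} \right)} + 1110\right) = - 1402 \left(38 \cdot 3 + 1110\right) = - 1402 \left(114 + 1110\right) = \left(-1402\right) 1224 = -1716048$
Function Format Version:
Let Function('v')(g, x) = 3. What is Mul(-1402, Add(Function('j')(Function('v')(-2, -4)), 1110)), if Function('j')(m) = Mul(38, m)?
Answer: -1716048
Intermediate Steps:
Mul(-1402, Add(Function('j')(Function('v')(-2, -4)), 1110)) = Mul(-1402, Add(Mul(38, 3), 1110)) = Mul(-1402, Add(114, 1110)) = Mul(-1402, 1224) = -1716048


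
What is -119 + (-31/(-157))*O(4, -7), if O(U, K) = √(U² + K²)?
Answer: -119 + 31*√65/157 ≈ -117.41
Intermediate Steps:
O(U, K) = √(K² + U²)
-119 + (-31/(-157))*O(4, -7) = -119 + (-31/(-157))*√((-7)² + 4²) = -119 + (-31*(-1/157))*√(49 + 16) = -119 + 31*√65/157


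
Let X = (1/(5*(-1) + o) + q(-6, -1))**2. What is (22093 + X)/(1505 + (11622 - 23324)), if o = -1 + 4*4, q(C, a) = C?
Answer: -2212781/1019700 ≈ -2.1700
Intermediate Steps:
o = 15 (o = -1 + 16 = 15)
X = 3481/100 (X = (1/(5*(-1) + 15) - 6)**2 = (1/(-5 + 15) - 6)**2 = (1/10 - 6)**2 = (-59/10)**2 = 3481/100 ≈ 34.810)
(22093 + X)/(1505 + (11622 - 23324)) = (22093 + 3481/100)/(1505 + (11622 - 23324)) = 2212781/(100*(1505 - 11702)) = (2212781/100)/(-10197) = (2212781/100)*(-1/10197) = -2212781/1019700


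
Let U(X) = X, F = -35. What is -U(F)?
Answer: 35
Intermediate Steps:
-U(F) = -1*(-35) = 35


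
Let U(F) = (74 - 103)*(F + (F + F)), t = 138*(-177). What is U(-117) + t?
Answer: -14247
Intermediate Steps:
t = -24426
U(F) = -87*F (U(F) = -29*(F + 2*F) = -87*F)
U(-117) + t = -87*(-117) - 24426 = 10179 - 24426 = -14247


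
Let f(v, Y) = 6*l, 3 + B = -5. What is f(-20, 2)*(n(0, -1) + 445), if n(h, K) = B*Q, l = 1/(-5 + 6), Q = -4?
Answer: 2862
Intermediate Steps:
B = -8 (B = -3 - 5 = -8)
l = 1 (l = 1/1 = 1)
f(v, Y) = 6 (f(v, Y) = 6*1 = 6)
n(h, K) = 32 (n(h, K) = -8*(-4) = 32)
f(-20, 2)*(n(0, -1) + 445) = 6*(32 + 445) = 6*477 = 2862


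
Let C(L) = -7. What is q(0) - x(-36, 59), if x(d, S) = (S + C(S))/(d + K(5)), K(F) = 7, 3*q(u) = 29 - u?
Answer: 997/87 ≈ 11.460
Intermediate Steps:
q(u) = 29/3 - u/3 (q(u) = (29 - u)/3 = 29/3 - u/3)
x(d, S) = (-7 + S)/(7 + d) (x(d, S) = (S - 7)/(d + 7) = (-7 + S)/(7 + d))
q(0) - x(-36, 59) = (29/3 - ⅓*0) - (-7 + 59)/(7 - 36) = (29/3 + 0) - 52/(-29) = 29/3 - (-1)*52/29 = 29/3 - 1*(-52/29) = 29/3 + 52/29 = 997/87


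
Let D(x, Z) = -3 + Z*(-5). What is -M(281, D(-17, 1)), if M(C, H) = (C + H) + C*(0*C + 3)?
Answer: -1116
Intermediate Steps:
D(x, Z) = -3 - 5*Z
M(C, H) = H + 4*C (M(C, H) = (C + H) + C*(0 + 3) = (C + H) + C*3 = (C + H) + 3*C = H + 4*C)
-M(281, D(-17, 1)) = -((-3 - 5*1) + 4*281) = -((-3 - 5) + 1124) = -(-8 + 1124) = -1*1116 = -1116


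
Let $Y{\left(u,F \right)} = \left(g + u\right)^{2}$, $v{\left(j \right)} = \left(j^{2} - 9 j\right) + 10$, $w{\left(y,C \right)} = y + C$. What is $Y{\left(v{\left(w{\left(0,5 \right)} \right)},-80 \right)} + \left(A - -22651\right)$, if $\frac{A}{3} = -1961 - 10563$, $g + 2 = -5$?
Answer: $-14632$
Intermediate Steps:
$g = -7$ ($g = -2 - 5 = -7$)
$A = -37572$ ($A = 3 \left(-1961 - 10563\right) = 3 \left(-12524\right) = -37572$)
$w{\left(y,C \right)} = C + y$
$v{\left(j \right)} = 10 + j^{2} - 9 j$
$Y{\left(u,F \right)} = \left(-7 + u\right)^{2}$
$Y{\left(v{\left(w{\left(0,5 \right)} \right)},-80 \right)} + \left(A - -22651\right) = \left(-7 + \left(10 + \left(5 + 0\right)^{2} - 9 \left(5 + 0\right)\right)\right)^{2} - 14921 = \left(-7 + \left(10 + 5^{2} - 45\right)\right)^{2} + \left(-37572 + 22651\right) = \left(-7 + \left(10 + 25 - 45\right)\right)^{2} - 14921 = \left(-7 - 10\right)^{2} - 14921 = \left(-17\right)^{2} - 14921 = 289 - 14921 = -14632$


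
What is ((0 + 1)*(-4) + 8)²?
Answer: 16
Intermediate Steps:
((0 + 1)*(-4) + 8)² = (1*(-4) + 8)² = (-4 + 8)² = 4² = 16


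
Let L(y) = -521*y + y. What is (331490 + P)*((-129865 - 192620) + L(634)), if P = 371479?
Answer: -458451777885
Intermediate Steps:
L(y) = -520*y
(331490 + P)*((-129865 - 192620) + L(634)) = (331490 + 371479)*((-129865 - 192620) - 520*634) = 702969*(-322485 - 329680) = 702969*(-652165) = -458451777885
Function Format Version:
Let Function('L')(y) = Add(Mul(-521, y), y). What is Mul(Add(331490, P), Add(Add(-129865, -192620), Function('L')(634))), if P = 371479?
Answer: -458451777885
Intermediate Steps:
Function('L')(y) = Mul(-520, y)
Mul(Add(331490, P), Add(Add(-129865, -192620), Function('L')(634))) = Mul(Add(331490, 371479), Add(Add(-129865, -192620), Mul(-520, 634))) = Mul(702969, Add(-322485, -329680)) = Mul(702969, -652165) = -458451777885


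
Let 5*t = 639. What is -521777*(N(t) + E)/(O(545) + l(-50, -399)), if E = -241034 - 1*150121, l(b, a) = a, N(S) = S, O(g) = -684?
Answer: -340048332224/1805 ≈ -1.8839e+8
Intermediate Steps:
t = 639/5 (t = (⅕)*639 = 639/5 ≈ 127.80)
E = -391155 (E = -241034 - 150121 = -391155)
-521777*(N(t) + E)/(O(545) + l(-50, -399)) = -521777*(639/5 - 391155)/(-684 - 399) = -521777/((-1083/(-1955136/5))) = -521777/((-1083*(-5/1955136))) = -521777/1805/651712 = -521777*651712/1805 = -340048332224/1805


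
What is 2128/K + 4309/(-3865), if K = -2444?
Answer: -4688979/2361515 ≈ -1.9856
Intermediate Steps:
2128/K + 4309/(-3865) = 2128/(-2444) + 4309/(-3865) = 2128*(-1/2444) + 4309*(-1/3865) = -532/611 - 4309/3865 = -4688979/2361515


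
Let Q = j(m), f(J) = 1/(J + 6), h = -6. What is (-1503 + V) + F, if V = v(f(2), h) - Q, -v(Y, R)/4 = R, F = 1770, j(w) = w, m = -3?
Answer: 294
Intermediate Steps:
f(J) = 1/(6 + J)
v(Y, R) = -4*R
Q = -3
V = 27 (V = -4*(-6) - 1*(-3) = 24 + 3 = 27)
(-1503 + V) + F = (-1503 + 27) + 1770 = -1476 + 1770 = 294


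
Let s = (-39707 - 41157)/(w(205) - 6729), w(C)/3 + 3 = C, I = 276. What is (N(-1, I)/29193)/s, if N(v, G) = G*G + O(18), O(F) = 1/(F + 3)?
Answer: 3264981577/16524639264 ≈ 0.19758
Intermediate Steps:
O(F) = 1/(3 + F)
w(C) = -9 + 3*C
N(v, G) = 1/21 + G**2 (N(v, G) = G*G + 1/(3 + 18) = G**2 + 1/21 = 1/21 + G**2)
s = 80864/6123 (s = (-39707 - 41157)/((-9 + 3*205) - 6729) = -80864/((-9 + 615) - 6729) = -80864/(606 - 6729) = -80864/(-6123) = -80864*(-1/6123) = 80864/6123 ≈ 13.207)
(N(-1, I)/29193)/s = ((1/21 + 276**2)/29193)/(80864/6123) = ((1/21 + 76176)*(1/29193))*(6123/80864) = ((1599697/21)*(1/29193))*(6123/80864) = (1599697/613053)*(6123/80864) = 3264981577/16524639264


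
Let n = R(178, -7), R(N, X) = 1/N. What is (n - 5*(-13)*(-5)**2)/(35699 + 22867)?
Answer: 96417/3474916 ≈ 0.027747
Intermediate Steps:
n = 1/178 ≈ 0.0056180
(n - 5*(-13)*(-5)**2)/(35699 + 22867) = (1/178 - 5*(-13)*(-5)**2)/(35699 + 22867) = (1/178 + 65*25)/58566 = (1/178 + 1625)*(1/58566) = (289251/178)*(1/58566) = 96417/3474916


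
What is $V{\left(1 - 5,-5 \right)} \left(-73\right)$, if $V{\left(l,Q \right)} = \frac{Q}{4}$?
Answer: $\frac{365}{4} \approx 91.25$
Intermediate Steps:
$V{\left(l,Q \right)} = \frac{Q}{4}$ ($V{\left(l,Q \right)} = Q \frac{1}{4} = \frac{Q}{4}$)
$V{\left(1 - 5,-5 \right)} \left(-73\right) = \frac{1}{4} \left(-5\right) \left(-73\right) = \left(- \frac{5}{4}\right) \left(-73\right) = \frac{365}{4}$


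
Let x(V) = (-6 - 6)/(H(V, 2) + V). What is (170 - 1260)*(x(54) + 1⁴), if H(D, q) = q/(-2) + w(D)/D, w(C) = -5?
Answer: -2407810/2857 ≈ -842.78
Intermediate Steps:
H(D, q) = -5/D - q/2 (H(D, q) = q/(-2) - 5/D = q*(-½) - 5/D = -q/2 - 5/D = -5/D - q/2)
x(V) = -12/(-1 + V - 5/V) (x(V) = (-6 - 6)/((-5/V - ½*2) + V) = -12/((-5/V - 1) + V) = -12/((-1 - 5/V) + V) = -12/(-1 + V - 5/V))
(170 - 1260)*(x(54) + 1⁴) = (170 - 1260)*(-12*54/(-5 + 54*(-1 + 54)) + 1⁴) = -1090*(-12*54/(-5 + 54*53) + 1) = -1090*(-12*54/(-5 + 2862) + 1) = -1090*(-12*54/2857 + 1) = -1090*(-12*54*1/2857 + 1) = -1090*(-648/2857 + 1) = -1090*2209/2857 = -2407810/2857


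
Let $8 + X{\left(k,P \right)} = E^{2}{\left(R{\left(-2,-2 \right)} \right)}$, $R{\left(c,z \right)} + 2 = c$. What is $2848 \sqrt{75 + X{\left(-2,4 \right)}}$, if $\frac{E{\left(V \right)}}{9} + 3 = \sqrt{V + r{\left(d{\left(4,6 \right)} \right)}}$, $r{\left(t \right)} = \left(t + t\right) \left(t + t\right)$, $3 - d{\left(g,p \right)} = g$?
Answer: $5696 \sqrt{199} \approx 80352.0$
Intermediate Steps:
$d{\left(g,p \right)} = 3 - g$
$r{\left(t \right)} = 4 t^{2}$ ($r{\left(t \right)} = 2 t 2 t = 4 t^{2}$)
$R{\left(c,z \right)} = -2 + c$
$E{\left(V \right)} = -27 + 9 \sqrt{4 + V}$ ($E{\left(V \right)} = -27 + 9 \sqrt{V + 4 \left(3 - 4\right)^{2}} = -27 + 9 \sqrt{V + 4 \left(-1\right)^{2}} = -27 + 9 \sqrt{V + 4 \cdot 1} = -27 + 9 \sqrt{V + 4} = -27 + 9 \sqrt{4 + V}$)
$X{\left(k,P \right)} = 721$ ($X{\left(k,P \right)} = -8 + \left(-27 + 9 \sqrt{4 - 4}\right)^{2} = -8 + \left(-27 + 9 \sqrt{0}\right)^{2} = -8 + \left(-27 + 9 \cdot 0\right)^{2} = -8 + \left(-27 + 0\right)^{2} = -8 + \left(-27\right)^{2} = -8 + 729 = 721$)
$2848 \sqrt{75 + X{\left(-2,4 \right)}} = 2848 \sqrt{75 + 721} = 2848 \sqrt{796} = 2848 \cdot 2 \sqrt{199} = 5696 \sqrt{199}$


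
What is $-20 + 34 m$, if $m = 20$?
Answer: $660$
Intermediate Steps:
$-20 + 34 m = -20 + 34 \cdot 20 = -20 + 680 = 660$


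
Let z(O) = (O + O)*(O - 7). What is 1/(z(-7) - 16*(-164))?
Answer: 1/2820 ≈ 0.00035461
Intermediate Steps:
z(O) = 2*O*(-7 + O) (z(O) = (2*O)*(-7 + O) = 2*O*(-7 + O))
1/(z(-7) - 16*(-164)) = 1/(2*(-7)*(-7 - 7) - 16*(-164)) = 1/(2*(-7)*(-14) + 2624) = 1/(196 + 2624) = 1/2820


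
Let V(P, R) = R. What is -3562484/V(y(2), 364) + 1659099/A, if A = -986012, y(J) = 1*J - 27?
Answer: -878313971461/89727092 ≈ -9788.7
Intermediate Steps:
y(J) = -27 + J (y(J) = J - 27 = -27 + J)
-3562484/V(y(2), 364) + 1659099/A = -3562484/364 + 1659099/(-986012) = -3562484*1/364 + 1659099*(-1/986012) = -890621/91 - 1659099/986012 = -878313971461/89727092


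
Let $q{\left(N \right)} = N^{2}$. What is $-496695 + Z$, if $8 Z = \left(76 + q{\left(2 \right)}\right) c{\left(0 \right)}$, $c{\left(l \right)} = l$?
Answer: $-496695$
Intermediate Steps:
$Z = 0$ ($Z = \frac{\left(76 + 2^{2}\right) 0}{8} = \frac{\left(76 + 4\right) 0}{8} = \frac{80 \cdot 0}{8} = \frac{1}{8} \cdot 0 = 0$)
$-496695 + Z = -496695 + 0 = -496695$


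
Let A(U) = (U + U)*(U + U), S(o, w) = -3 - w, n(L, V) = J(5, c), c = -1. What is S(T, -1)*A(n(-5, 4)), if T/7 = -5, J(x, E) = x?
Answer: -200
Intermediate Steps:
n(L, V) = 5
T = -35 (T = 7*(-5) = -35)
A(U) = 4*U**2 (A(U) = (2*U)*(2*U) = 4*U**2)
S(T, -1)*A(n(-5, 4)) = (-3 - 1*(-1))*(4*5**2) = (-3 + 1)*(4*25) = -2*100 = -200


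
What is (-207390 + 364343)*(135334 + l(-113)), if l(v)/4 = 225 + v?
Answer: 21311392246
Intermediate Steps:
l(v) = 900 + 4*v (l(v) = 4*(225 + v) = 900 + 4*v)
(-207390 + 364343)*(135334 + l(-113)) = (-207390 + 364343)*(135334 + (900 + 4*(-113))) = 156953*(135334 + (900 - 452)) = 156953*(135334 + 448) = 156953*135782 = 21311392246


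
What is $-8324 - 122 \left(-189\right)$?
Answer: $14734$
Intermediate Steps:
$-8324 - 122 \left(-189\right) = -8324 - -23058 = -8324 + 23058 = 14734$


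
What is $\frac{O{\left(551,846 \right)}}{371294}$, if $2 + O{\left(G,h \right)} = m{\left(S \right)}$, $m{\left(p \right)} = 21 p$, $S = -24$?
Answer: $- \frac{23}{16877} \approx -0.0013628$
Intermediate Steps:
$O{\left(G,h \right)} = -506$ ($O{\left(G,h \right)} = -2 + 21 \left(-24\right) = -2 - 504 = -506$)
$\frac{O{\left(551,846 \right)}}{371294} = - \frac{506}{371294} = \left(-506\right) \frac{1}{371294} = - \frac{23}{16877}$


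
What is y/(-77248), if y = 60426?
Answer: -30213/38624 ≈ -0.78223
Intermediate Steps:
y/(-77248) = 60426/(-77248) = 60426*(-1/77248) = -30213/38624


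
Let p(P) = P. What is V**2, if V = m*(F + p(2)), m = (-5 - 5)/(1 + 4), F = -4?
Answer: 16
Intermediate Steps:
m = -2 (m = -10/5 = -10*1/5 = -2)
V = 4 (V = -2*(-4 + 2) = -2*(-2) = 4)
V**2 = 4**2 = 16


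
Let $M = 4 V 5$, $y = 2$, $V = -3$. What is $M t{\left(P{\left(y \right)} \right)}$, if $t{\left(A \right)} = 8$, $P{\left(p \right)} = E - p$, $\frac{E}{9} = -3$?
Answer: $-480$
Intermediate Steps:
$E = -27$ ($E = 9 \left(-3\right) = -27$)
$P{\left(p \right)} = -27 - p$
$M = -60$ ($M = 4 \left(-3\right) 5 = \left(-12\right) 5 = -60$)
$M t{\left(P{\left(y \right)} \right)} = \left(-60\right) 8 = -480$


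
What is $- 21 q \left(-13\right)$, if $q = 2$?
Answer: $546$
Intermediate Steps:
$- 21 q \left(-13\right) = \left(-21\right) 2 \left(-13\right) = \left(-42\right) \left(-13\right) = 546$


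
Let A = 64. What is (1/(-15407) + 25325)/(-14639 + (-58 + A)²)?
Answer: -390182274/224988421 ≈ -1.7342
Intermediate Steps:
(1/(-15407) + 25325)/(-14639 + (-58 + A)²) = (1/(-15407) + 25325)/(-14639 + (-58 + 64)²) = (-1/15407 + 25325)/(-14639 + 6²) = 390182274/(15407*(-14639 + 36)) = (390182274/15407)/(-14603) = (390182274/15407)*(-1/14603) = -390182274/224988421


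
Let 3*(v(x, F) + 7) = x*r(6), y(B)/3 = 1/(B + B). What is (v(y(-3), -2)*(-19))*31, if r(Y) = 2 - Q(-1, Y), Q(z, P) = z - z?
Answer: 12958/3 ≈ 4319.3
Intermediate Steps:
Q(z, P) = 0
y(B) = 3/(2*B) (y(B) = 3/(B + B) = 3/((2*B)) = 3*(1/(2*B)) = 3/(2*B))
r(Y) = 2 (r(Y) = 2 - 1*0 = 2 + 0 = 2)
v(x, F) = -7 + 2*x/3 (v(x, F) = -7 + (x*2)/3 = -7 + (2*x)/3 = -7 + 2*x/3)
(v(y(-3), -2)*(-19))*31 = ((-7 + 2*((3/2)/(-3))/3)*(-19))*31 = ((-7 + 2*((3/2)*(-⅓))/3)*(-19))*31 = ((-7 + (⅔)*(-½))*(-19))*31 = ((-7 - ⅓)*(-19))*31 = -22/3*(-19)*31 = (418/3)*31 = 12958/3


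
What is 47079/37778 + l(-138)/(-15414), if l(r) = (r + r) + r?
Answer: 123552633/97051682 ≈ 1.2731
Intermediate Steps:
l(r) = 3*r (l(r) = 2*r + r = 3*r)
47079/37778 + l(-138)/(-15414) = 47079/37778 + (3*(-138))/(-15414) = 47079*(1/37778) - 414*(-1/15414) = 47079/37778 + 69/2569 = 123552633/97051682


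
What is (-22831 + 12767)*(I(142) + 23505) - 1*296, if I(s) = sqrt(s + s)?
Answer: -236554616 - 20128*sqrt(71) ≈ -2.3672e+8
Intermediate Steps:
I(s) = sqrt(2)*sqrt(s) (I(s) = sqrt(2*s) = sqrt(2)*sqrt(s))
(-22831 + 12767)*(I(142) + 23505) - 1*296 = (-22831 + 12767)*(sqrt(2)*sqrt(142) + 23505) - 1*296 = -10064*(2*sqrt(71) + 23505) - 296 = -10064*(23505 + 2*sqrt(71)) - 296 = (-236554320 - 20128*sqrt(71)) - 296 = -236554616 - 20128*sqrt(71)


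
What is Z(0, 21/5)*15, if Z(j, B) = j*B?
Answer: 0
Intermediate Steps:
Z(j, B) = B*j
Z(0, 21/5)*15 = ((21/5)*0)*15 = 0*15 = 0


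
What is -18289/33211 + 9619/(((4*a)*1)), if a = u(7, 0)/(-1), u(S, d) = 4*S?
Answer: -321504977/3719632 ≈ -86.435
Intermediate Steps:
a = -28 (a = (4*7)/(-1) = 28*(-1) = -28)
-18289/33211 + 9619/(((4*a)*1)) = -18289/33211 + 9619/(((4*(-28))*1)) = -18289*1/33211 + 9619/((-112*1)) = -18289/33211 + 9619/(-112) = -18289/33211 + 9619*(-1/112) = -18289/33211 - 9619/112 = -321504977/3719632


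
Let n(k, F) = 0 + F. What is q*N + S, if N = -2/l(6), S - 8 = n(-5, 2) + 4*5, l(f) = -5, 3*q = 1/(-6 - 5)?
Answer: 4948/165 ≈ 29.988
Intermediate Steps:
q = -1/33 (q = 1/(3*(-6 - 5)) = (⅓)/(-11) = (⅓)*(-1/11) = -1/33 ≈ -0.030303)
n(k, F) = F
S = 30 (S = 8 + (2 + 4*5) = 8 + (2 + 20) = 8 + 22 = 30)
N = ⅖ (N = -2/(-5) = -2*(-⅕) = ⅖ ≈ 0.40000)
q*N + S = -1/33*⅖ + 30 = -2/165 + 30 = 4948/165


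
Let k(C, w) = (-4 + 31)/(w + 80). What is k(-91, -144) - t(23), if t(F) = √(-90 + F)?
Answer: -27/64 - I*√67 ≈ -0.42188 - 8.1853*I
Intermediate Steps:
k(C, w) = 27/(80 + w)
k(-91, -144) - t(23) = 27/(80 - 144) - √(-90 + 23) = 27/(-64) - √(-67) = 27*(-1/64) - I*√67 = -27/64 - I*√67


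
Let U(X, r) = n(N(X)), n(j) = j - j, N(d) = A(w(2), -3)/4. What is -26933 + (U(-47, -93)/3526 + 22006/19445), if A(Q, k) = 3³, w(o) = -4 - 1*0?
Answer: -523690179/19445 ≈ -26932.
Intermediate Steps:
w(o) = -4 (w(o) = -4 + 0 = -4)
A(Q, k) = 27
N(d) = 27/4
n(j) = 0
U(X, r) = 0
-26933 + (U(-47, -93)/3526 + 22006/19445) = -26933 + (0/3526 + 22006/19445) = -26933 + (0*(1/3526) + 22006*(1/19445)) = -26933 + (0 + 22006/19445) = -26933 + 22006/19445 = -523690179/19445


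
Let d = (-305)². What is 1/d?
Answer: 1/93025 ≈ 1.0750e-5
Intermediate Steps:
d = 93025
1/d = 1/93025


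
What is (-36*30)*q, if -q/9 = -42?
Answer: -408240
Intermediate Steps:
q = 378 (q = -9*(-42) = 378)
(-36*30)*q = -36*30*378 = -1080*378 = -408240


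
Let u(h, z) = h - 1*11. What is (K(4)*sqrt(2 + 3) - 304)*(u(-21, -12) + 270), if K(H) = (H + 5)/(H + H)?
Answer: -72352 + 1071*sqrt(5)/4 ≈ -71753.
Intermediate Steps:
u(h, z) = -11 + h (u(h, z) = h - 11 = -11 + h)
K(H) = (5 + H)/(2*H) (K(H) = (5 + H)/((2*H)) = (5 + H)*(1/(2*H)) = (5 + H)/(2*H))
(K(4)*sqrt(2 + 3) - 304)*(u(-21, -12) + 270) = (((1/2)*(5 + 4)/4)*sqrt(2 + 3) - 304)*((-11 - 21) + 270) = (((1/2)*(1/4)*9)*sqrt(5) - 304)*(-32 + 270) = (9*sqrt(5)/8 - 304)*238 = (-304 + 9*sqrt(5)/8)*238 = -72352 + 1071*sqrt(5)/4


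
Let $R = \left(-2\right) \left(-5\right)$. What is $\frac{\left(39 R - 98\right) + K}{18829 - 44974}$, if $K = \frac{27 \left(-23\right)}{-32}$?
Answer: $- \frac{1993}{167328} \approx -0.011911$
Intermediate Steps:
$R = 10$
$K = \frac{621}{32}$ ($K = \left(-621\right) \left(- \frac{1}{32}\right) = \frac{621}{32} \approx 19.406$)
$\frac{\left(39 R - 98\right) + K}{18829 - 44974} = \frac{\left(39 \cdot 10 - 98\right) + \frac{621}{32}}{18829 - 44974} = \frac{\left(390 - 98\right) + \frac{621}{32}}{-26145} = \left(292 + \frac{621}{32}\right) \left(- \frac{1}{26145}\right) = \frac{9965}{32} \left(- \frac{1}{26145}\right) = - \frac{1993}{167328}$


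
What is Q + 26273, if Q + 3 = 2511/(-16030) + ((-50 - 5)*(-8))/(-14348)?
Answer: 1510503984443/57499610 ≈ 26270.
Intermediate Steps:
Q = -183269087/57499610 (Q = -3 + (2511/(-16030) + ((-50 - 5)*(-8))/(-14348)) = -3 + (2511*(-1/16030) - 55*(-8)*(-1/14348)) = -3 + (-2511/16030 + 440*(-1/14348)) = -3 + (-2511/16030 - 110/3587) = -3 - 10770257/57499610 = -183269087/57499610 ≈ -3.1873)
Q + 26273 = -183269087/57499610 + 26273 = 1510503984443/57499610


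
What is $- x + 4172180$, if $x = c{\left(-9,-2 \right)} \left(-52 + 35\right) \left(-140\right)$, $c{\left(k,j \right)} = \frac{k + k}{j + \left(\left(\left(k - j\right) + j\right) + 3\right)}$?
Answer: $4166825$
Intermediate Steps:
$c{\left(k,j \right)} = \frac{2 k}{3 + j + k}$ ($c{\left(k,j \right)} = \frac{2 k}{j + \left(k + 3\right)} = \frac{2 k}{j + \left(3 + k\right)} = \frac{2 k}{3 + j + k}$)
$x = 5355$ ($x = 2 \left(-9\right) \frac{1}{3 - 2 - 9} \left(-52 + 35\right) \left(-140\right) = 2 \left(-9\right) \frac{1}{-8} \left(-17\right) \left(-140\right) = 2 \left(-9\right) \left(- \frac{1}{8}\right) \left(-17\right) \left(-140\right) = \frac{9}{4} \left(-17\right) \left(-140\right) = \left(- \frac{153}{4}\right) \left(-140\right) = 5355$)
$- x + 4172180 = \left(-1\right) 5355 + 4172180 = -5355 + 4172180 = 4166825$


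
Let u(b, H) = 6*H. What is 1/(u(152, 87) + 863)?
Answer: 1/1385 ≈ 0.00072202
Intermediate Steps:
1/(u(152, 87) + 863) = 1/(6*87 + 863) = 1/(522 + 863) = 1/1385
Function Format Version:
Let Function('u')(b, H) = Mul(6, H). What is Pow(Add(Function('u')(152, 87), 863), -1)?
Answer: Rational(1, 1385) ≈ 0.00072202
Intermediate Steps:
Pow(Add(Function('u')(152, 87), 863), -1) = Pow(Add(Mul(6, 87), 863), -1) = Pow(Add(522, 863), -1) = Pow(1385, -1) = Rational(1, 1385)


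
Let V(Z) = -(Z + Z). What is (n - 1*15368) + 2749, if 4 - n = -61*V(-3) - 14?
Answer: -12235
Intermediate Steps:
V(Z) = -2*Z
n = 384 (n = 4 - (-(-122)*(-3) - 14) = 4 - (-61*6 - 14) = 4 - (-366 - 14) = 4 - 1*(-380) = 4 + 380 = 384)
(n - 1*15368) + 2749 = (384 - 1*15368) + 2749 = (384 - 15368) + 2749 = -14984 + 2749 = -12235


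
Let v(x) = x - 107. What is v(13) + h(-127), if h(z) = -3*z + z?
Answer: 160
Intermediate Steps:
v(x) = -107 + x
h(z) = -2*z
v(13) + h(-127) = (-107 + 13) - 2*(-127) = -94 + 254 = 160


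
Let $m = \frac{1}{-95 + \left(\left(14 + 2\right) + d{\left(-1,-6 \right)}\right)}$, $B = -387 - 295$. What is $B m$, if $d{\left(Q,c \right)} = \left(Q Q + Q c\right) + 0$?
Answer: $\frac{341}{36} \approx 9.4722$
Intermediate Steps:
$d{\left(Q,c \right)} = Q^{2} + Q c$ ($d{\left(Q,c \right)} = \left(Q^{2} + Q c\right) + 0 = Q^{2} + Q c$)
$B = -682$
$m = - \frac{1}{72}$ ($m = \frac{1}{-95 + \left(\left(14 + 2\right) - \left(-1 - 6\right)\right)} = \frac{1}{-95 + \left(16 - -7\right)} = \frac{1}{-95 + \left(16 + 7\right)} = \frac{1}{-95 + 23} = \frac{1}{-72} = - \frac{1}{72} \approx -0.013889$)
$B m = \left(-682\right) \left(- \frac{1}{72}\right) = \frac{341}{36}$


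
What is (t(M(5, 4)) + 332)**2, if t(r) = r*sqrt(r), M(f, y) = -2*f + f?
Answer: 110099 - 3320*I*sqrt(5) ≈ 1.101e+5 - 7423.7*I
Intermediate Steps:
M(f, y) = -f
t(r) = r**(3/2)
(t(M(5, 4)) + 332)**2 = ((-1*5)**(3/2) + 332)**2 = ((-5)**(3/2) + 332)**2 = (-5*I*sqrt(5) + 332)**2 = (332 - 5*I*sqrt(5))**2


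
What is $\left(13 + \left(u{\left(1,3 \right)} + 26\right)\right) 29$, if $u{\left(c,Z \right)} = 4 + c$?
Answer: $1276$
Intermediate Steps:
$\left(13 + \left(u{\left(1,3 \right)} + 26\right)\right) 29 = \left(13 + \left(\left(4 + 1\right) + 26\right)\right) 29 = \left(13 + \left(5 + 26\right)\right) 29 = \left(13 + 31\right) 29 = 44 \cdot 29 = 1276$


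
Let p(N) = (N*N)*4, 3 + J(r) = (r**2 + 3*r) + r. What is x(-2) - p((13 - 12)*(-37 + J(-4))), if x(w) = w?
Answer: -6402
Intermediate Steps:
J(r) = -3 + r**2 + 4*r (J(r) = -3 + ((r**2 + 3*r) + r) = -3 + (r**2 + 4*r) = -3 + r**2 + 4*r)
p(N) = 4*N**2 (p(N) = N**2*4 = 4*N**2)
x(-2) - p((13 - 12)*(-37 + J(-4))) = -2 - 4*((13 - 12)*(-37 + (-3 + (-4)**2 + 4*(-4))))**2 = -2 - 4*(1*(-37 + (-3 + 16 - 16)))**2 = -2 - 4*(1*(-37 - 3))**2 = -2 - 4*(1*(-40))**2 = -2 - 4*(-40)**2 = -2 - 4*1600 = -2 - 1*6400 = -2 - 6400 = -6402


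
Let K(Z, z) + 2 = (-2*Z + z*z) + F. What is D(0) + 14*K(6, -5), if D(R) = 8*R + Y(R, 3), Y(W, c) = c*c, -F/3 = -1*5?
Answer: 373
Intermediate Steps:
F = 15 (F = -(-3)*5 = -3*(-5) = 15)
Y(W, c) = c**2
K(Z, z) = 13 + z**2 - 2*Z (K(Z, z) = -2 + ((-2*Z + z*z) + 15) = -2 + ((-2*Z + z**2) + 15) = -2 + ((z**2 - 2*Z) + 15) = -2 + (15 + z**2 - 2*Z) = 13 + z**2 - 2*Z)
D(R) = 9 + 8*R (D(R) = 8*R + 3**2 = 8*R + 9 = 9 + 8*R)
D(0) + 14*K(6, -5) = (9 + 8*0) + 14*(13 + (-5)**2 - 2*6) = (9 + 0) + 14*(13 + 25 - 12) = 9 + 14*26 = 9 + 364 = 373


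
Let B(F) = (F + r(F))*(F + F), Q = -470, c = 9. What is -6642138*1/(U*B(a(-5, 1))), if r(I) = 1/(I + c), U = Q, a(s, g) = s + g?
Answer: 3321069/7144 ≈ 464.88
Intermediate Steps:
a(s, g) = g + s
U = -470
r(I) = 1/(9 + I) (r(I) = 1/(I + 9) = 1/(9 + I))
B(F) = 2*F*(F + 1/(9 + F)) (B(F) = (F + 1/(9 + F))*(F + F) = (F + 1/(9 + F))*(2*F) = 2*F*(F + 1/(9 + F)))
-6642138*1/(U*B(a(-5, 1))) = -6642138*(-(9 + (1 - 5))/(940*(1 - 5)*(1 + (1 - 5)*(9 + (1 - 5))))) = -6642138*(9 - 4)/(3760*(1 - 4*(9 - 4))) = -6642138*1/(752*(1 - 4*5)) = -6642138*1/(752*(1 - 20)) = -6642138/((2*(-4)*(⅕)*(-19))*(-470)) = -6642138/((152/5)*(-470)) = -6642138/(-14288) = -6642138*(-1/14288) = 3321069/7144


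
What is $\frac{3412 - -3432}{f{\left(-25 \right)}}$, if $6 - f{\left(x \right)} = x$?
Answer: $\frac{6844}{31} \approx 220.77$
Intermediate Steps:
$f{\left(x \right)} = 6 - x$
$\frac{3412 - -3432}{f{\left(-25 \right)}} = \frac{3412 - -3432}{6 - -25} = \frac{3412 + 3432}{6 + 25} = \frac{6844}{31}$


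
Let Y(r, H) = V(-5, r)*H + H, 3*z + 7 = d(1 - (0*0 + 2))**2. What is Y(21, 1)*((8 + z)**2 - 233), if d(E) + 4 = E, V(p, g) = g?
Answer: -814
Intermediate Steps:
d(E) = -4 + E
z = 6 (z = -7/3 + (-4 + (1 - (0*0 + 2)))**2/3 = -7/3 + (-4 + (1 - (0 + 2)))**2/3 = -7/3 + (-4 + (1 - 1*2))**2/3 = -7/3 + (-4 + (1 - 2))**2/3 = -7/3 + (-4 - 1)**2/3 = -7/3 + (1/3)*(-5)**2 = -7/3 + (1/3)*25 = -7/3 + 25/3 = 6)
Y(r, H) = H + H*r (Y(r, H) = r*H + H = H*r + H = H + H*r)
Y(21, 1)*((8 + z)**2 - 233) = (1*(1 + 21))*((8 + 6)**2 - 233) = (1*22)*(14**2 - 233) = 22*(196 - 233) = 22*(-37) = -814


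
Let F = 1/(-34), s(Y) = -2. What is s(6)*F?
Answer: 1/17 ≈ 0.058824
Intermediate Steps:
F = -1/34 ≈ -0.029412
s(6)*F = -2*(-1/34) = 1/17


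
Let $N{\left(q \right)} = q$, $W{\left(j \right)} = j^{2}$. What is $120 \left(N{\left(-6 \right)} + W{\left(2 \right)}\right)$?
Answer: $-240$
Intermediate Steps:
$120 \left(N{\left(-6 \right)} + W{\left(2 \right)}\right) = 120 \left(-6 + 2^{2}\right) = 120 \left(-6 + 4\right) = 120 \left(-2\right) = -240$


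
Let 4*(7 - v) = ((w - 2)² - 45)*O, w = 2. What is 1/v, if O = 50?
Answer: 2/1139 ≈ 0.0017559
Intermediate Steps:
v = 1139/2 (v = 7 - ((2 - 2)² - 45)*50/4 = 7 - (0² - 45)*50/4 = 7 - (0 - 45)*50/4 = 7 - (-45)*50/4 = 7 - ¼*(-2250) = 7 + 1125/2 = 1139/2 ≈ 569.50)
1/v = 1/(1139/2) = 2/1139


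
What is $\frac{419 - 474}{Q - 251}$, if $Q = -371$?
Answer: $\frac{55}{622} \approx 0.088424$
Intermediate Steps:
$\frac{419 - 474}{Q - 251} = \frac{419 - 474}{-371 - 251} = - \frac{55}{-622} = \left(-55\right) \left(- \frac{1}{622}\right) = \frac{55}{622}$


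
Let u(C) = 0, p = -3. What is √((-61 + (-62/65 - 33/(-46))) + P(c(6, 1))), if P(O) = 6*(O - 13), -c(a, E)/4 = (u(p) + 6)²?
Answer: I*√8969034230/2990 ≈ 31.674*I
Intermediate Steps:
c(a, E) = -144 (c(a, E) = -4*(0 + 6)² = -4*6² = -4*36 = -144)
P(O) = -78 + 6*O (P(O) = 6*(-13 + O) = -78 + 6*O)
√((-61 + (-62/65 - 33/(-46))) + P(c(6, 1))) = √((-61 + (-62/65 - 33/(-46))) + (-78 + 6*(-144))) = √((-61 + (-62*1/65 - 33*(-1/46))) + (-78 - 864)) = √((-61 + (-62/65 + 33/46)) - 942) = √((-61 - 707/2990) - 942) = √(-183097/2990 - 942) = √(-2999677/2990) = I*√8969034230/2990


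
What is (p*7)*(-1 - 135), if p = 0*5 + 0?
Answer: 0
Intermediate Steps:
p = 0 (p = 0 + 0 = 0)
(p*7)*(-1 - 135) = (0*7)*(-1 - 135) = 0*(-136) = 0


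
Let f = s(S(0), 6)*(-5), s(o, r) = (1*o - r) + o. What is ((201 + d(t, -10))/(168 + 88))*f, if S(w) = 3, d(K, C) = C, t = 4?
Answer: 0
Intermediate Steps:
s(o, r) = -r + 2*o (s(o, r) = (o - r) + o = -r + 2*o)
f = 0 (f = (-1*6 + 2*3)*(-5) = (-6 + 6)*(-5) = 0*(-5) = 0)
((201 + d(t, -10))/(168 + 88))*f = ((201 - 10)/(168 + 88))*0 = (191/256)*0 = 0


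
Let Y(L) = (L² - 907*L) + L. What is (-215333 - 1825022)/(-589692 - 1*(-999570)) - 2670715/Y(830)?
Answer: 96596172937/2585510424 ≈ 37.361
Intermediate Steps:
Y(L) = L² - 906*L
(-215333 - 1825022)/(-589692 - 1*(-999570)) - 2670715/Y(830) = (-215333 - 1825022)/(-589692 - 1*(-999570)) - 2670715*1/(830*(-906 + 830)) = -2040355/(-589692 + 999570) - 2670715/(830*(-76)) = -2040355/409878 - 2670715/(-63080) = -2040355*1/409878 - 2670715*(-1/63080) = -2040355/409878 + 534143/12616 = 96596172937/2585510424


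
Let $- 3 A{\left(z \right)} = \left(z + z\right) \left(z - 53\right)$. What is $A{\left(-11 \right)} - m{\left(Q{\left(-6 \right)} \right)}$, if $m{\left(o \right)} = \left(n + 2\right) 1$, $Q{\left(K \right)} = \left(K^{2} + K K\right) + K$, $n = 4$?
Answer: $- \frac{1426}{3} \approx -475.33$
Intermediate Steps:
$A{\left(z \right)} = - \frac{2 z \left(-53 + z\right)}{3}$ ($A{\left(z \right)} = - \frac{\left(z + z\right) \left(z - 53\right)}{3} = - \frac{2 z \left(-53 + z\right)}{3}$)
$Q{\left(K \right)} = K + 2 K^{2}$ ($Q{\left(K \right)} = \left(K^{2} + K^{2}\right) + K = 2 K^{2} + K = K + 2 K^{2}$)
$m{\left(o \right)} = 6$ ($m{\left(o \right)} = \left(4 + 2\right) 1 = 6 \cdot 1 = 6$)
$A{\left(-11 \right)} - m{\left(Q{\left(-6 \right)} \right)} = \frac{2}{3} \left(-11\right) \left(53 - -11\right) - 6 = \frac{2}{3} \left(-11\right) \left(53 + 11\right) - 6 = \frac{2}{3} \left(-11\right) 64 - 6 = - \frac{1408}{3} - 6 = - \frac{1426}{3}$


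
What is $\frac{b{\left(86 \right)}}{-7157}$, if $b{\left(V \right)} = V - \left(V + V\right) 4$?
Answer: $\frac{602}{7157} \approx 0.084113$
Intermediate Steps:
$b{\left(V \right)} = - 7 V$ ($b{\left(V \right)} = V - 2 V 4 = V - 8 V = - 7 V$)
$\frac{b{\left(86 \right)}}{-7157} = \frac{\left(-7\right) 86}{-7157} = \left(-602\right) \left(- \frac{1}{7157}\right) = \frac{602}{7157}$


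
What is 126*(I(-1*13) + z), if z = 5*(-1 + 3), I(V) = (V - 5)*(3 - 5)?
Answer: 5796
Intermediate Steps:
I(V) = 10 - 2*V (I(V) = (-5 + V)*(-2) = 10 - 2*V)
z = 10 (z = 5*2 = 10)
126*(I(-1*13) + z) = 126*((10 - (-2)*13) + 10) = 126*((10 - 2*(-13)) + 10) = 126*((10 + 26) + 10) = 126*(36 + 10) = 126*46 = 5796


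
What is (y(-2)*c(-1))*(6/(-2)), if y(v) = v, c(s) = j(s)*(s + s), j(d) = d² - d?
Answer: -24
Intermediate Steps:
c(s) = 2*s²*(-1 + s) (c(s) = (s*(-1 + s))*(s + s) = (s*(-1 + s))*(2*s) = 2*s²*(-1 + s))
(y(-2)*c(-1))*(6/(-2)) = (-4*(-1)²*(-1 - 1))*(6/(-2)) = (-4*(-2))*(6*(-½)) = -2*(-4)*(-3) = 8*(-3) = -24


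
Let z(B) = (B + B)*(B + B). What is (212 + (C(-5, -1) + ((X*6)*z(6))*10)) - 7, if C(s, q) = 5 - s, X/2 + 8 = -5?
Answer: -224425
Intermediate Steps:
X = -26 (X = -16 + 2*(-5) = -16 - 10 = -26)
z(B) = 4*B**2 (z(B) = (2*B)*(2*B) = 4*B**2)
(212 + (C(-5, -1) + ((X*6)*z(6))*10)) - 7 = (212 + ((5 - 1*(-5)) + ((-26*6)*(4*6**2))*10)) - 7 = (212 + ((5 + 5) - 624*36*10)) - 7 = (212 + (10 - 156*144*10)) - 7 = (212 + (10 - 22464*10)) - 7 = (212 + (10 - 224640)) - 7 = (212 - 224630) - 7 = -224418 - 7 = -224425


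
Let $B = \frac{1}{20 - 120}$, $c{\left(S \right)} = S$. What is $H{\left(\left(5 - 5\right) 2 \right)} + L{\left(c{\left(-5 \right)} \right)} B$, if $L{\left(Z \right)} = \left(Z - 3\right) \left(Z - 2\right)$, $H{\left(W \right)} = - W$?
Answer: $- \frac{14}{25} \approx -0.56$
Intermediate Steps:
$B = - \frac{1}{100}$ ($B = \frac{1}{-100} = - \frac{1}{100} \approx -0.01$)
$L{\left(Z \right)} = \left(-3 + Z\right) \left(-2 + Z\right)$
$H{\left(\left(5 - 5\right) 2 \right)} + L{\left(c{\left(-5 \right)} \right)} B = - \left(5 - 5\right) 2 + \left(6 + \left(-5\right)^{2} - -25\right) \left(- \frac{1}{100}\right) = - 0 \cdot 2 + \left(6 + 25 + 25\right) \left(- \frac{1}{100}\right) = \left(-1\right) 0 + 56 \left(- \frac{1}{100}\right) = 0 - \frac{14}{25} = - \frac{14}{25}$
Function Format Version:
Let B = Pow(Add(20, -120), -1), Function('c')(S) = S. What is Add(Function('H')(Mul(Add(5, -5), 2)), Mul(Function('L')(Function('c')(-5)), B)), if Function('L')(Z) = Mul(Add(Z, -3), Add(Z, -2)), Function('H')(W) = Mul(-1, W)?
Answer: Rational(-14, 25) ≈ -0.56000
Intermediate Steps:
B = Rational(-1, 100) (B = Pow(-100, -1) = Rational(-1, 100) ≈ -0.010000)
Function('L')(Z) = Mul(Add(-3, Z), Add(-2, Z))
Add(Function('H')(Mul(Add(5, -5), 2)), Mul(Function('L')(Function('c')(-5)), B)) = Add(Mul(-1, Mul(Add(5, -5), 2)), Mul(Add(6, Pow(-5, 2), Mul(-5, -5)), Rational(-1, 100))) = Add(Mul(-1, Mul(0, 2)), Mul(Add(6, 25, 25), Rational(-1, 100))) = Add(Mul(-1, 0), Mul(56, Rational(-1, 100))) = Add(0, Rational(-14, 25)) = Rational(-14, 25)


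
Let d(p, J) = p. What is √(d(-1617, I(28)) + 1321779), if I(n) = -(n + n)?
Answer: √1320162 ≈ 1149.0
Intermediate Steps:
I(n) = -2*n
√(d(-1617, I(28)) + 1321779) = √(-1617 + 1321779) = √1320162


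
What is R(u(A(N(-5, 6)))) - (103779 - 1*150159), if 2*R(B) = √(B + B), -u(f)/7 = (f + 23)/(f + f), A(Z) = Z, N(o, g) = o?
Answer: 46380 + 3*√70/10 ≈ 46383.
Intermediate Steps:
u(f) = -7*(23 + f)/(2*f) (u(f) = -7*(f + 23)/(f + f) = -7*(23 + f)/(2*f))
R(B) = √2*√B/2 (R(B) = √(B + B)/2 = √(2*B)/2 = (√2*√B)/2 = √2*√B/2)
R(u(A(N(-5, 6)))) - (103779 - 1*150159) = √2*√((7/2)*(-23 - 1*(-5))/(-5))/2 - (103779 - 1*150159) = √2*√((7/2)*(-⅕)*(-23 + 5))/2 - (103779 - 150159) = √2*√((7/2)*(-⅕)*(-18))/2 - 1*(-46380) = √2*√(63/5)/2 + 46380 = √2*(3*√35/5)/2 + 46380 = 3*√70/10 + 46380 = 46380 + 3*√70/10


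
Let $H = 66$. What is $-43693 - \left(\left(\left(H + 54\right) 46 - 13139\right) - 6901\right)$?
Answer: $-29173$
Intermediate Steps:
$-43693 - \left(\left(\left(H + 54\right) 46 - 13139\right) - 6901\right) = -43693 - \left(\left(\left(66 + 54\right) 46 - 13139\right) - 6901\right) = -43693 - \left(\left(120 \cdot 46 - 13139\right) - 6901\right) = -43693 - \left(\left(5520 - 13139\right) - 6901\right) = -43693 - \left(-7619 - 6901\right) = -43693 - -14520 = -43693 + 14520 = -29173$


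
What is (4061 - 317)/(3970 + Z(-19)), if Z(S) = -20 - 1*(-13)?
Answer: 1248/1321 ≈ 0.94474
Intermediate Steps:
Z(S) = -7 (Z(S) = -20 + 13 = -7)
(4061 - 317)/(3970 + Z(-19)) = (4061 - 317)/(3970 - 7) = 3744/3963 = 3744*(1/3963) = 1248/1321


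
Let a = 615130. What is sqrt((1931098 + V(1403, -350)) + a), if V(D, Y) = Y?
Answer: sqrt(2545878) ≈ 1595.6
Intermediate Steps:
sqrt((1931098 + V(1403, -350)) + a) = sqrt((1931098 - 350) + 615130) = sqrt(1930748 + 615130) = sqrt(2545878)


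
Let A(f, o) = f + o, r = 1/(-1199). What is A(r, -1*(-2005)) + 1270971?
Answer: 1526298223/1199 ≈ 1.2730e+6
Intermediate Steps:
r = -1/1199 ≈ -0.00083403
A(r, -1*(-2005)) + 1270971 = (-1/1199 - 1*(-2005)) + 1270971 = (-1/1199 + 2005) + 1270971 = 2403994/1199 + 1270971 = 1526298223/1199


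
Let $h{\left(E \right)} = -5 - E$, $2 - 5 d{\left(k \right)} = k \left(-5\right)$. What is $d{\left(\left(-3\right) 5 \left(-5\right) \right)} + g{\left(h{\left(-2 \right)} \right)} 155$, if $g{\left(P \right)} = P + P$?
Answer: $- \frac{4273}{5} \approx -854.6$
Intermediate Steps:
$d{\left(k \right)} = \frac{2}{5} + k$ ($d{\left(k \right)} = \frac{2}{5} - \frac{k \left(-5\right)}{5} = \frac{2}{5} - \frac{\left(-5\right) k}{5} = \frac{2}{5} + k$)
$g{\left(P \right)} = 2 P$
$d{\left(\left(-3\right) 5 \left(-5\right) \right)} + g{\left(h{\left(-2 \right)} \right)} 155 = \left(\frac{2}{5} + \left(-3\right) 5 \left(-5\right)\right) + 2 \left(-5 - -2\right) 155 = \left(\frac{2}{5} - -75\right) + 2 \left(-5 + 2\right) 155 = \left(\frac{2}{5} + 75\right) + 2 \left(-3\right) 155 = \frac{377}{5} - 930 = - \frac{4273}{5}$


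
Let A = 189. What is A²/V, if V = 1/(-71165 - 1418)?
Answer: -2592737343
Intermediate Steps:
V = -1/72583 (V = 1/(-72583) = -1/72583 ≈ -1.3777e-5)
A²/V = 189²/(-1/72583) = 35721*(-72583) = -2592737343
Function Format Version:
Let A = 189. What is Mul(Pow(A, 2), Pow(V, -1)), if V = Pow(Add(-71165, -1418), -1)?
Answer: -2592737343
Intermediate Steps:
V = Rational(-1, 72583) (V = Pow(-72583, -1) = Rational(-1, 72583) ≈ -1.3777e-5)
Mul(Pow(A, 2), Pow(V, -1)) = Mul(Pow(189, 2), Pow(Rational(-1, 72583), -1)) = Mul(35721, -72583) = -2592737343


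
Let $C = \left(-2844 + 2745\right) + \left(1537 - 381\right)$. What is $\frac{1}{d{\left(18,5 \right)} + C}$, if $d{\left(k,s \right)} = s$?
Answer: $\frac{1}{1062} \approx 0.00094162$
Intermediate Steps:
$C = 1057$ ($C = -99 + \left(1537 - 381\right) = -99 + 1156 = 1057$)
$\frac{1}{d{\left(18,5 \right)} + C} = \frac{1}{5 + 1057} = \frac{1}{1062}$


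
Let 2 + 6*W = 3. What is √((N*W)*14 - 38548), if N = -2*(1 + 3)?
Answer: 10*I*√3471/3 ≈ 196.38*I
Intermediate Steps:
W = ⅙ (W = -⅓ + (⅙)*3 = -⅓ + ½ = ⅙ ≈ 0.16667)
N = -8 (N = -2*4 = -8)
√((N*W)*14 - 38548) = √(-8*⅙*14 - 38548) = √(-4/3*14 - 38548) = √(-56/3 - 38548) = √(-115700/3) = 10*I*√3471/3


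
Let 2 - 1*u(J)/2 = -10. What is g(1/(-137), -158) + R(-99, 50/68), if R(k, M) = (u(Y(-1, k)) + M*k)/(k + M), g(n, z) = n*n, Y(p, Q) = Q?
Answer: 31141112/62707229 ≈ 0.49661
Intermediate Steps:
u(J) = 24 (u(J) = 4 - 2*(-10) = 4 + 20 = 24)
g(n, z) = n**2
R(k, M) = (24 + M*k)/(M + k) (R(k, M) = (24 + M*k)/(k + M) = (24 + M*k)/(M + k))
g(1/(-137), -158) + R(-99, 50/68) = (1/(-137))**2 + (24 + (50/68)*(-99))/(50/68 - 99) = (-1/137)**2 + (24 + (50*(1/68))*(-99))/(50*(1/68) - 99) = 1/18769 + (24 + (25/34)*(-99))/(25/34 - 99) = 1/18769 + (24 - 2475/34)/(-3341/34) = 1/18769 - 34/3341*(-1659/34) = 1/18769 + 1659/3341 = 31141112/62707229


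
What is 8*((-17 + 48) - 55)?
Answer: -192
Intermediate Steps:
8*((-17 + 48) - 55) = 8*(31 - 55) = 8*(-24) = -192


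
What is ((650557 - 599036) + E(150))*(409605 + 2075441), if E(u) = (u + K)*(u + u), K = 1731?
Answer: 1530343512766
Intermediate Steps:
E(u) = 2*u*(1731 + u) (E(u) = (u + 1731)*(u + u) = (1731 + u)*(2*u) = 2*u*(1731 + u))
((650557 - 599036) + E(150))*(409605 + 2075441) = ((650557 - 599036) + 2*150*(1731 + 150))*(409605 + 2075441) = (51521 + 2*150*1881)*2485046 = (51521 + 564300)*2485046 = 615821*2485046 = 1530343512766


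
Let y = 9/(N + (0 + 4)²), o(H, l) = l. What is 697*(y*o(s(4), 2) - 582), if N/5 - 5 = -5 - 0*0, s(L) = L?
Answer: -3238959/8 ≈ -4.0487e+5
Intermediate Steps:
N = 0 (N = 25 + 5*(-5 - 0*0) = 25 + 5*(-5 - 1*0) = 25 + 5*(-5 + 0) = 25 + 5*(-5) = 25 - 25 = 0)
y = 9/16 (y = 9/(0 + (0 + 4)²) = 9/(0 + 4²) = 9/(0 + 16) = 9/16 ≈ 0.56250)
697*(y*o(s(4), 2) - 582) = 697*((9/16)*2 - 582) = 697*(9/8 - 582) = 697*(-4647/8) = -3238959/8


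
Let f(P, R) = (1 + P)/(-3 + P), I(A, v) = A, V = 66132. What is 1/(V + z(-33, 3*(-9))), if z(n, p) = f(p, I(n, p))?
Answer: 15/991993 ≈ 1.5121e-5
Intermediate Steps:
f(P, R) = (1 + P)/(-3 + P)
z(n, p) = (1 + p)/(-3 + p)
1/(V + z(-33, 3*(-9))) = 1/(66132 + (1 + 3*(-9))/(-3 + 3*(-9))) = 1/(66132 + (1 - 27)/(-3 - 27)) = 1/(66132 - 26/(-30)) = 1/(66132 - 1/30*(-26)) = 1/(66132 + 13/15) = 1/(991993/15) = 15/991993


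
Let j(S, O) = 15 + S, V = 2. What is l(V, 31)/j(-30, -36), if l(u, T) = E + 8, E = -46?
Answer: 38/15 ≈ 2.5333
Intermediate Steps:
l(u, T) = -38 (l(u, T) = -46 + 8 = -38)
l(V, 31)/j(-30, -36) = -38/(15 - 30) = -38/(-15) = -38*(-1/15) = 38/15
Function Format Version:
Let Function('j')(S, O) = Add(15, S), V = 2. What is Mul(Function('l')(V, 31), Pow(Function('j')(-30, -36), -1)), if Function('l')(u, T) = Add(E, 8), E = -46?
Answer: Rational(38, 15) ≈ 2.5333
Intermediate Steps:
Function('l')(u, T) = -38 (Function('l')(u, T) = Add(-46, 8) = -38)
Mul(Function('l')(V, 31), Pow(Function('j')(-30, -36), -1)) = Mul(-38, Pow(Add(15, -30), -1)) = Mul(-38, Pow(-15, -1)) = Mul(-38, Rational(-1, 15)) = Rational(38, 15)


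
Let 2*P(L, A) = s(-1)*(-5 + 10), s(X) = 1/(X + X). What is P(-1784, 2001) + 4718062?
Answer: 18872243/4 ≈ 4.7181e+6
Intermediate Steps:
s(X) = 1/(2*X)
P(L, A) = -5/4 (P(L, A) = (((1/2)/(-1))*(-5 + 10))/2 = (((1/2)*(-1))*5)/2 = (-1/2*5)/2 = (1/2)*(-5/2) = -5/4)
P(-1784, 2001) + 4718062 = -5/4 + 4718062 = 18872243/4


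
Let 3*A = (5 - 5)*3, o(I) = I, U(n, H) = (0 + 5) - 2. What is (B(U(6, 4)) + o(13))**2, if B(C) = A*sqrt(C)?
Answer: 169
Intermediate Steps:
U(n, H) = 3 (U(n, H) = 5 - 2 = 3)
A = 0 (A = ((5 - 5)*3)/3 = (0*3)/3 = (1/3)*0 = 0)
B(C) = 0 (B(C) = 0*sqrt(C) = 0)
(B(U(6, 4)) + o(13))**2 = (0 + 13)**2 = 13**2 = 169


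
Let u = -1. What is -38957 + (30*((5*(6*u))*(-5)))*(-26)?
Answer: -155957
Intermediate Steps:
-38957 + (30*((5*(6*u))*(-5)))*(-26) = -38957 + (30*((5*(6*(-1)))*(-5)))*(-26) = -38957 + (30*((5*(-6))*(-5)))*(-26) = -38957 + (30*(-30*(-5)))*(-26) = -38957 + (30*150)*(-26) = -38957 + 4500*(-26) = -38957 - 117000 = -155957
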